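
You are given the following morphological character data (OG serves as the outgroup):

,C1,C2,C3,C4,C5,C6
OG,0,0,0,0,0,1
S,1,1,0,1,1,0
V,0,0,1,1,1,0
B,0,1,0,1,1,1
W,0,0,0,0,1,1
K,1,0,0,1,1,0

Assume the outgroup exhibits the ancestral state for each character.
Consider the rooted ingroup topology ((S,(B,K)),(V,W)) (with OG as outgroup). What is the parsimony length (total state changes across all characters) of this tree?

Map each character onto ((S,(B,K)),(V,W)) (rooted by OG) and count the minimum state changes it requires (Fitch parsimony):
C1: 2; C2: 2; C3: 1; C4: 2; C5: 1; C6: 3.
Total tree length = 11.

11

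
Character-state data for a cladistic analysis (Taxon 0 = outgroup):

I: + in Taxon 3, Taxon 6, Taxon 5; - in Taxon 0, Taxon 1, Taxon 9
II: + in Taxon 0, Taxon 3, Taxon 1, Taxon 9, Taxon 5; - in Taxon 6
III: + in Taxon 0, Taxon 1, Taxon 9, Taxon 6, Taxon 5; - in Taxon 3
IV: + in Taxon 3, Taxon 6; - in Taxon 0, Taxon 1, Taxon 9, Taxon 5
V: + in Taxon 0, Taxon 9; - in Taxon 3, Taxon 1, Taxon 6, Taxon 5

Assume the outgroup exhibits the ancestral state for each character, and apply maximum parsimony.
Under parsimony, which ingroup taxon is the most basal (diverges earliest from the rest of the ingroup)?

Character polarity is set by the outgroup: the derived state is whichever differs from the outgroup's state, so for II, III, V the derived state is '-', and for the remaining characters it is '+'.
Only Taxon 3, Taxon 5, and Taxon 6 show the derived state '+' for I, supporting them as a clade.
II: derived state '-' in Taxon 6 only — an autapomorphy, so it tells us nothing about relationships among taxa.
III: derived state '-' in Taxon 3 only — an autapomorphy, so it tells us nothing about relationships among taxa.
IV (derived state '+') is shared by Taxon 3 and Taxon 6 — a synapomorphy uniting that clade.
Only Taxon 1, Taxon 3, Taxon 5, and Taxon 6 show the derived state '-' for V, supporting them as a clade.
Most parsimonious ingroup topology: ((((Taxon 6,Taxon 3),Taxon 5),Taxon 1),Taxon 9).
Taxon 9 is sister to the clade containing all other ingroup taxa, so it is the earliest-diverging (most basal) ingroup lineage.

Taxon 9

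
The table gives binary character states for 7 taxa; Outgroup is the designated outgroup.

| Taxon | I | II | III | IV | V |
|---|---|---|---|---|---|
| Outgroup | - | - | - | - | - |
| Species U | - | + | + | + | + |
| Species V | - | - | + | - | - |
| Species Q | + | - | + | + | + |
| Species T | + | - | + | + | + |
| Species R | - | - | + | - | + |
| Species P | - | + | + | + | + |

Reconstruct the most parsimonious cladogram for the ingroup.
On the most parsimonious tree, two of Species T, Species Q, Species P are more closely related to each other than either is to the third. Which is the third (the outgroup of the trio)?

The outgroup has state '-' for every character, so '+' is the derived state throughout.
Only Species Q and Species T show the derived state '+' for I, supporting them as a clade.
II (derived state '+') is shared by Species P and Species U — a synapomorphy uniting that clade.
All ingroup taxa share the derived state '+' for III; it defines the ingroup but does not resolve relationships within it.
Only Species P, Species Q, Species T, and Species U show the derived state '+' for IV, supporting them as a clade.
V (derived state '+') is shared by Species P, Species Q, Species R, Species T, and Species U — a synapomorphy uniting that clade.
Most parsimonious ingroup topology: ((((Species U,Species P),(Species Q,Species T)),Species R),Species V).
Species T and Species Q share a more recent common ancestor with each other than either does with Species P, so Species P is the least closely related of the three.

Species P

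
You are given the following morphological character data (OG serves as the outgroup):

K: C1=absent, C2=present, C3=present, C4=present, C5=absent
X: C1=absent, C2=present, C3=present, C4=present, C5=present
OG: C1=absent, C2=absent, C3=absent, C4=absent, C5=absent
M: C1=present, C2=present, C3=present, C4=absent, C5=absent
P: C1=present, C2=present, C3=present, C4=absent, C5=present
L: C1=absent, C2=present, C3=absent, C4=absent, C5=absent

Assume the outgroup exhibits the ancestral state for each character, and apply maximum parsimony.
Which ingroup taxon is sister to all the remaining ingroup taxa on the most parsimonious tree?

L

The outgroup has state 'absent' for every character, so 'present' is the derived state throughout.
Only M and P show the derived state 'present' for C1, supporting them as a clade.
All ingroup taxa share the derived state 'present' for C2; it defines the ingroup but does not resolve relationships within it.
C3 (derived state 'present') is shared by K, M, P, and X — a synapomorphy uniting that clade.
C4 (derived state 'present') is shared by K and X — a synapomorphy uniting that clade.
C5 groups P and X, which is incompatible with the clades supported by the remaining characters; treating it as convergent (homoplasy) costs fewer steps than any alternative tree.
Most parsimonious ingroup topology: (((K,X),(M,P)),L).
L is sister to the clade containing all other ingroup taxa, so it is the earliest-diverging (most basal) ingroup lineage.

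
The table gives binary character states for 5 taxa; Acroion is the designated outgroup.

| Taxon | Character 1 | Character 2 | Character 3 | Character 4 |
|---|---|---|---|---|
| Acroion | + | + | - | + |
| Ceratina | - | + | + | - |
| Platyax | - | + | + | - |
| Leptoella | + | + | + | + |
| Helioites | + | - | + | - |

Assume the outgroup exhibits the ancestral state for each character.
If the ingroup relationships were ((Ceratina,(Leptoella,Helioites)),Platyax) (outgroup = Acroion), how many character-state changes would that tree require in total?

6

Map each character onto ((Ceratina,(Leptoella,Helioites)),Platyax) (rooted by Acroion) and count the minimum state changes it requires (Fitch parsimony):
Character 1: 2; Character 2: 1; Character 3: 1; Character 4: 2.
Total tree length = 6.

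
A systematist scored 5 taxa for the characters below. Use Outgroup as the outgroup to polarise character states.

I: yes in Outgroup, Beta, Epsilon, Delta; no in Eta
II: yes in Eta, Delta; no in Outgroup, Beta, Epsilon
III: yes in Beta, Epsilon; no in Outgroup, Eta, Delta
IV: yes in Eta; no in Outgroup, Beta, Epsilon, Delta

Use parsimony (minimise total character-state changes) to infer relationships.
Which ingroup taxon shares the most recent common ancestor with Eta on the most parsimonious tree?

Character polarity is set by the outgroup: the derived state is whichever differs from the outgroup's state, so for I the derived state is 'no', and for the remaining characters it is 'yes'.
I (derived state 'no') is unique to Eta (autapomorphy; uninformative for grouping).
II: derived state 'yes' in Delta and Eta only — synapomorphy for {Delta, Eta}.
Only Beta and Epsilon show the derived state 'yes' for III, supporting them as a clade.
IV: derived state 'yes' in Eta only — an autapomorphy, so it tells us nothing about relationships among taxa.
Most parsimonious ingroup topology: ((Eta,Delta),(Beta,Epsilon)).
Eta and Delta form a cherry on this tree, so they are sister taxa.

Delta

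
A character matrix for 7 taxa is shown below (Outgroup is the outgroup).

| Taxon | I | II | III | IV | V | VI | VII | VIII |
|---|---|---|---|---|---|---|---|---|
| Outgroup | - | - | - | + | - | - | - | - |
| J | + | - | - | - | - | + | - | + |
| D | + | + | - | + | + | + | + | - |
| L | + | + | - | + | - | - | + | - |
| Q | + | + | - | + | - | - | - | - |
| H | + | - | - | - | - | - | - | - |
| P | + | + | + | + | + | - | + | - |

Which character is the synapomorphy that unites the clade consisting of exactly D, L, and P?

Character polarity is set by the outgroup: the derived state is whichever differs from the outgroup's state, so for IV the derived state is '-', and for the remaining characters it is '+'.
I (derived state '+') is shared by all ingroup taxa — unites the whole ingroup.
II: derived state '+' in D, L, P, and Q only — synapomorphy for {D, L, P, Q}.
III: derived state '+' in P only — an autapomorphy, so it tells us nothing about relationships among taxa.
IV: derived state '-' in H and J only — synapomorphy for {H, J}.
V: derived state '+' in D and P only — synapomorphy for {D, P}.
VI (state '+') occurs in D and J but conflicts with the nesting implied by the other characters — most parsimoniously interpreted as homoplasy.
VII (derived state '+') is shared by D, L, and P — a synapomorphy uniting that clade.
VIII: derived state '+' in J only — an autapomorphy, so it tells us nothing about relationships among taxa.
Most parsimonious ingroup topology: ((J,H),(((D,P),L),Q)).
The clade {D, L, P} is supported by VII: its derived state '+' occurs in exactly those taxa and in no other taxon (including the outgroup).

VII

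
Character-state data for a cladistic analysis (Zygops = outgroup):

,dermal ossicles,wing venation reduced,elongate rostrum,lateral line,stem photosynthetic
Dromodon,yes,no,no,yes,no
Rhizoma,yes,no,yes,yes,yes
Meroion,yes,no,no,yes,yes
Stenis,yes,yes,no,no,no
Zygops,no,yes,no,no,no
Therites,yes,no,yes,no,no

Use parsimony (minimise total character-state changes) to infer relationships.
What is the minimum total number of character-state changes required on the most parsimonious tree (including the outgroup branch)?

Character polarity is set by the outgroup: the derived state is whichever differs from the outgroup's state, so for wing venation reduced the derived state is 'no', and for the remaining characters it is 'yes'.
All ingroup taxa share the derived state 'yes' for dermal ossicles; it defines the ingroup but does not resolve relationships within it.
Only Dromodon, Meroion, Rhizoma, and Therites show the derived state 'no' for wing venation reduced, supporting them as a clade.
elongate rostrum (state 'yes') occurs in Rhizoma and Therites but conflicts with the nesting implied by the other characters — most parsimoniously interpreted as homoplasy.
Only Dromodon, Meroion, and Rhizoma show the derived state 'yes' for lateral line, supporting them as a clade.
stem photosynthetic: derived state 'yes' in Meroion and Rhizoma only — synapomorphy for {Meroion, Rhizoma}.
Most parsimonious ingroup topology: ((Therites,((Meroion,Rhizoma),Dromodon)),Stenis).
Changes per character on this tree: dermal ossicles: 1; wing venation reduced: 1; elongate rostrum: 2; lateral line: 1; stem photosynthetic: 1.
Total = 6.

6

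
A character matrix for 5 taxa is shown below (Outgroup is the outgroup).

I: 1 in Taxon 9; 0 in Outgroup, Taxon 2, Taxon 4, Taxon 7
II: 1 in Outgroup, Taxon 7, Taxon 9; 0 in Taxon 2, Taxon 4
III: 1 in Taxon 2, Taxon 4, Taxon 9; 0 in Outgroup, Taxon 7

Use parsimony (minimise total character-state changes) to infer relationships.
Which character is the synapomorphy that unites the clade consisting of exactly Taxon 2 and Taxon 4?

Character polarity is set by the outgroup: the derived state is whichever differs from the outgroup's state, so for II the derived state is '0', and for the remaining characters it is '1'.
I: derived state '1' in Taxon 9 only — an autapomorphy, so it tells us nothing about relationships among taxa.
II (derived state '0') is shared by Taxon 2 and Taxon 4 — a synapomorphy uniting that clade.
Only Taxon 2, Taxon 4, and Taxon 9 show the derived state '1' for III, supporting them as a clade.
Most parsimonious ingroup topology: (((Taxon 2,Taxon 4),Taxon 9),Taxon 7).
The clade {Taxon 2, Taxon 4} is supported by II: its derived state '0' occurs in exactly those taxa and in no other taxon (including the outgroup).

II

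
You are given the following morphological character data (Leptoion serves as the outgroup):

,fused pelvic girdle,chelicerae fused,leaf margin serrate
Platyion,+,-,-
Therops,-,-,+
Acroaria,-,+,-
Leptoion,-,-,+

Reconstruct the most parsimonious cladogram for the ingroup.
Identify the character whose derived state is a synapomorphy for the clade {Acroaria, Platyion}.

leaf margin serrate

Character polarity is set by the outgroup: the derived state is whichever differs from the outgroup's state, so for leaf margin serrate the derived state is '-', and for the remaining characters it is '+'.
fused pelvic girdle (derived state '+') is unique to Platyion (autapomorphy; uninformative for grouping).
chelicerae fused: derived state '+' in Acroaria only — an autapomorphy, so it tells us nothing about relationships among taxa.
leaf margin serrate: derived state '-' in Acroaria and Platyion only — synapomorphy for {Acroaria, Platyion}.
Most parsimonious ingroup topology: ((Platyion,Acroaria),Therops).
The clade {Acroaria, Platyion} is supported by leaf margin serrate: its derived state '-' occurs in exactly those taxa and in no other taxon (including the outgroup).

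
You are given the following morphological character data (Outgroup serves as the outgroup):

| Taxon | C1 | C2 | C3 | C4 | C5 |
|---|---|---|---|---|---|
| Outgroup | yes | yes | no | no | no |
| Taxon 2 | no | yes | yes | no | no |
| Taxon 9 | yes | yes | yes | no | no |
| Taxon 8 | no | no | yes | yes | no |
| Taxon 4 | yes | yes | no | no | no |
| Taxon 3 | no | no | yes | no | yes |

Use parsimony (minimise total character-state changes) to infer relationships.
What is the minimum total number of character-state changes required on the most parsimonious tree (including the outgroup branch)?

Character polarity is set by the outgroup: the derived state is whichever differs from the outgroup's state, so for C1, C2 the derived state is 'no', and for the remaining characters it is 'yes'.
C1 (derived state 'no') is shared by Taxon 2, Taxon 3, and Taxon 8 — a synapomorphy uniting that clade.
Only Taxon 3 and Taxon 8 show the derived state 'no' for C2, supporting them as a clade.
C3: derived state 'yes' in Taxon 2, Taxon 3, Taxon 8, and Taxon 9 only — synapomorphy for {Taxon 2, Taxon 3, Taxon 8, Taxon 9}.
C4 (derived state 'yes') is unique to Taxon 8 (autapomorphy; uninformative for grouping).
C5 (derived state 'yes') is unique to Taxon 3 (autapomorphy; uninformative for grouping).
Most parsimonious ingroup topology: ((Taxon 9,(Taxon 2,(Taxon 8,Taxon 3))),Taxon 4).
Changes per character on this tree: C1: 1; C2: 1; C3: 1; C4: 1; C5: 1.
Total = 5.

5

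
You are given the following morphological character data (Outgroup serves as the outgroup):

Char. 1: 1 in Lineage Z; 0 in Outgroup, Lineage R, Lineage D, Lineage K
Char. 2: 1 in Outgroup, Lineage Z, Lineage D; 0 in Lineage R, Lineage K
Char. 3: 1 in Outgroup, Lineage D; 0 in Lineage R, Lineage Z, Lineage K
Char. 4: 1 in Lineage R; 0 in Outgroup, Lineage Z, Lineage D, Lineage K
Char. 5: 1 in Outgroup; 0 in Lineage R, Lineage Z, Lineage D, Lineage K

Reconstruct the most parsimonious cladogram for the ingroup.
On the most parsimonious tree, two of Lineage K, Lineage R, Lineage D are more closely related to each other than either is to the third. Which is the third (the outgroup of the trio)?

Lineage D

Character polarity is set by the outgroup: the derived state is whichever differs from the outgroup's state, so for Char. 2, Char. 3, Char. 5 the derived state is '0', and for the remaining characters it is '1'.
Char. 1 (derived state '1') is unique to Lineage Z (autapomorphy; uninformative for grouping).
Char. 2: derived state '0' in Lineage K and Lineage R only — synapomorphy for {Lineage K, Lineage R}.
Char. 3: derived state '0' in Lineage K, Lineage R, and Lineage Z only — synapomorphy for {Lineage K, Lineage R, Lineage Z}.
Char. 4: derived state '1' in Lineage R only — an autapomorphy, so it tells us nothing about relationships among taxa.
Char. 5 (derived state '0') is shared by all ingroup taxa — unites the whole ingroup.
Most parsimonious ingroup topology: (((Lineage R,Lineage K),Lineage Z),Lineage D).
Lineage K and Lineage R share a more recent common ancestor with each other than either does with Lineage D, so Lineage D is the least closely related of the three.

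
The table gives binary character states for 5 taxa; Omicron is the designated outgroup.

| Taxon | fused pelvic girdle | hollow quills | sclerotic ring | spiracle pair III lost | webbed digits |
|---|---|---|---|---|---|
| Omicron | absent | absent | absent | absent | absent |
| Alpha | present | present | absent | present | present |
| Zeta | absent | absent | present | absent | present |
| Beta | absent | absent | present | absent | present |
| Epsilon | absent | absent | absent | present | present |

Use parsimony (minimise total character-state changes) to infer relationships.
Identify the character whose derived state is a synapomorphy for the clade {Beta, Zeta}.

sclerotic ring

The outgroup has state 'absent' for every character, so 'present' is the derived state throughout.
fused pelvic girdle (derived state 'present') is unique to Alpha (autapomorphy; uninformative for grouping).
hollow quills: derived state 'present' in Alpha only — an autapomorphy, so it tells us nothing about relationships among taxa.
sclerotic ring (derived state 'present') is shared by Beta and Zeta — a synapomorphy uniting that clade.
spiracle pair III lost (derived state 'present') is shared by Alpha and Epsilon — a synapomorphy uniting that clade.
webbed digits (derived state 'present') is shared by all ingroup taxa — unites the whole ingroup.
Most parsimonious ingroup topology: ((Alpha,Epsilon),(Zeta,Beta)).
The clade {Beta, Zeta} is supported by sclerotic ring: its derived state 'present' occurs in exactly those taxa and in no other taxon (including the outgroup).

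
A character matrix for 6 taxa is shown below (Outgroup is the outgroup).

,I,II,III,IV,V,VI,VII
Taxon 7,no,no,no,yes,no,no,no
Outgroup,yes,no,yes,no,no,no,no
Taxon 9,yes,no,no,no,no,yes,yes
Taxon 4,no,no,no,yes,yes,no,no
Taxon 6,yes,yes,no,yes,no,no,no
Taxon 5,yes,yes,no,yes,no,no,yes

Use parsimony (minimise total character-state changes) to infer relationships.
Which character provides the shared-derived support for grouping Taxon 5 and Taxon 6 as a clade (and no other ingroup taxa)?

Character polarity is set by the outgroup: the derived state is whichever differs from the outgroup's state, so for I, III the derived state is 'no', and for the remaining characters it is 'yes'.
I (derived state 'no') is shared by Taxon 4 and Taxon 7 — a synapomorphy uniting that clade.
II: derived state 'yes' in Taxon 5 and Taxon 6 only — synapomorphy for {Taxon 5, Taxon 6}.
III (derived state 'no') is shared by all ingroup taxa — unites the whole ingroup.
IV (derived state 'yes') is shared by Taxon 4, Taxon 5, Taxon 6, and Taxon 7 — a synapomorphy uniting that clade.
V: derived state 'yes' in Taxon 4 only — an autapomorphy, so it tells us nothing about relationships among taxa.
VI (derived state 'yes') is unique to Taxon 9 (autapomorphy; uninformative for grouping).
VII groups Taxon 5 and Taxon 9, which is incompatible with the clades supported by the remaining characters; treating it as convergent (homoplasy) costs fewer steps than any alternative tree.
Most parsimonious ingroup topology: (Taxon 9,((Taxon 5,Taxon 6),(Taxon 7,Taxon 4))).
The clade {Taxon 5, Taxon 6} is supported by II: its derived state 'yes' occurs in exactly those taxa and in no other taxon (including the outgroup).

II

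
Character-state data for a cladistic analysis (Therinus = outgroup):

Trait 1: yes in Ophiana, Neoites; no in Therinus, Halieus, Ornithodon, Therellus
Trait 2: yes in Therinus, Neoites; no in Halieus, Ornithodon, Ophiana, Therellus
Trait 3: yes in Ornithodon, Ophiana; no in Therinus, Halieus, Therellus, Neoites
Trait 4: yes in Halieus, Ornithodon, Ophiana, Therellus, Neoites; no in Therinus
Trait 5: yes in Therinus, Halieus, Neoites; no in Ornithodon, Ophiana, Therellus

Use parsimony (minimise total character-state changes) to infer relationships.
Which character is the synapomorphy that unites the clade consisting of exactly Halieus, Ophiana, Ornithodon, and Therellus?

Character polarity is set by the outgroup: the derived state is whichever differs from the outgroup's state, so for Trait 2, Trait 5 the derived state is 'no', and for the remaining characters it is 'yes'.
Trait 1 (state 'yes') occurs in Neoites and Ophiana but conflicts with the nesting implied by the other characters — most parsimoniously interpreted as homoplasy.
Only Halieus, Ophiana, Ornithodon, and Therellus show the derived state 'no' for Trait 2, supporting them as a clade.
Trait 3 (derived state 'yes') is shared by Ophiana and Ornithodon — a synapomorphy uniting that clade.
All ingroup taxa share the derived state 'yes' for Trait 4; it defines the ingroup but does not resolve relationships within it.
Trait 5 (derived state 'no') is shared by Ophiana, Ornithodon, and Therellus — a synapomorphy uniting that clade.
Most parsimonious ingroup topology: ((Halieus,((Ornithodon,Ophiana),Therellus)),Neoites).
The clade {Halieus, Ophiana, Ornithodon, Therellus} is supported by Trait 2: its derived state 'no' occurs in exactly those taxa and in no other taxon (including the outgroup).

Trait 2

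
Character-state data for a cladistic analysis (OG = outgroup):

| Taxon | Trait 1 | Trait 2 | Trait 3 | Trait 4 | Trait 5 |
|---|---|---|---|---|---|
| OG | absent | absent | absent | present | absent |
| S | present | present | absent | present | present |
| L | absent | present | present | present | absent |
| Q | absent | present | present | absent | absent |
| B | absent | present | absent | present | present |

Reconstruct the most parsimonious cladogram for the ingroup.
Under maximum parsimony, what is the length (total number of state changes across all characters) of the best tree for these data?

Character polarity is set by the outgroup: the derived state is whichever differs from the outgroup's state, so for Trait 4 the derived state is 'absent', and for the remaining characters it is 'present'.
Trait 1: derived state 'present' in S only — an autapomorphy, so it tells us nothing about relationships among taxa.
Trait 2 (derived state 'present') is shared by all ingroup taxa — unites the whole ingroup.
Only L and Q show the derived state 'present' for Trait 3, supporting them as a clade.
Trait 4: derived state 'absent' in Q only — an autapomorphy, so it tells us nothing about relationships among taxa.
Trait 5 (derived state 'present') is shared by B and S — a synapomorphy uniting that clade.
Most parsimonious ingroup topology: ((S,B),(L,Q)).
Changes per character on this tree: Trait 1: 1; Trait 2: 1; Trait 3: 1; Trait 4: 1; Trait 5: 1.
Total = 5.

5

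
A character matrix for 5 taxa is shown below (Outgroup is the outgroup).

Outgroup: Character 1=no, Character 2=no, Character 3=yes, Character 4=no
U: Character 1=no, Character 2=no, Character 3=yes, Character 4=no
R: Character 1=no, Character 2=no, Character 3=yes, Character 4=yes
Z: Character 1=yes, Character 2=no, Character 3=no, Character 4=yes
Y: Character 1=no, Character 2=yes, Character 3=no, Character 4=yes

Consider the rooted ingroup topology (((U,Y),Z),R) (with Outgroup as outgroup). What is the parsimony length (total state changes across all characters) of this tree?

6

Map each character onto (((U,Y),Z),R) (rooted by Outgroup) and count the minimum state changes it requires (Fitch parsimony):
Character 1: 1; Character 2: 1; Character 3: 2; Character 4: 2.
Total tree length = 6.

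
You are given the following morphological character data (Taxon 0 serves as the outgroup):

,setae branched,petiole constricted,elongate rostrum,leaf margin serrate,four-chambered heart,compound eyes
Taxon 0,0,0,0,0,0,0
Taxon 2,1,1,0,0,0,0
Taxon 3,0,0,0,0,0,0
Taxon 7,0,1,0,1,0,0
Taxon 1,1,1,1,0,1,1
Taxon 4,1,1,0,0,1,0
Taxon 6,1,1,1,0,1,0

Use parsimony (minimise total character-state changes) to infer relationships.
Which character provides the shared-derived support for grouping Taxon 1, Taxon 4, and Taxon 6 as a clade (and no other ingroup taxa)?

The outgroup has state '0' for every character, so '1' is the derived state throughout.
Only Taxon 1, Taxon 2, Taxon 4, and Taxon 6 show the derived state '1' for setae branched, supporting them as a clade.
petiole constricted: derived state '1' in Taxon 1, Taxon 2, Taxon 4, Taxon 6, and Taxon 7 only — synapomorphy for {Taxon 1, Taxon 2, Taxon 4, Taxon 6, Taxon 7}.
Only Taxon 1 and Taxon 6 show the derived state '1' for elongate rostrum, supporting them as a clade.
leaf margin serrate: derived state '1' in Taxon 7 only — an autapomorphy, so it tells us nothing about relationships among taxa.
four-chambered heart (derived state '1') is shared by Taxon 1, Taxon 4, and Taxon 6 — a synapomorphy uniting that clade.
compound eyes (derived state '1') is unique to Taxon 1 (autapomorphy; uninformative for grouping).
Most parsimonious ingroup topology: (Taxon 3,((((Taxon 6,Taxon 1),Taxon 4),Taxon 2),Taxon 7)).
The clade {Taxon 1, Taxon 4, Taxon 6} is supported by four-chambered heart: its derived state '1' occurs in exactly those taxa and in no other taxon (including the outgroup).

four-chambered heart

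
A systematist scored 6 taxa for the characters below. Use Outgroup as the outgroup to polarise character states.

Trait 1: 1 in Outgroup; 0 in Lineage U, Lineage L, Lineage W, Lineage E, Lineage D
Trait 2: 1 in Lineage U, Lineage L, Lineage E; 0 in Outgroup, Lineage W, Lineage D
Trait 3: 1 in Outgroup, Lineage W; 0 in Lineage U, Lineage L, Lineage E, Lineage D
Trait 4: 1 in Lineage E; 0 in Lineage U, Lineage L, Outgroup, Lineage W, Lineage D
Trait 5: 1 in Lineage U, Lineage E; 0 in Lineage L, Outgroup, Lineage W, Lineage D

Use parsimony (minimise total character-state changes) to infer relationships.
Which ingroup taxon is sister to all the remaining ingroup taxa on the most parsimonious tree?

Lineage W

Character polarity is set by the outgroup: the derived state is whichever differs from the outgroup's state, so for Trait 1, Trait 3 the derived state is '0', and for the remaining characters it is '1'.
Trait 1 (derived state '0') is shared by all ingroup taxa — unites the whole ingroup.
Only Lineage E, Lineage L, and Lineage U show the derived state '1' for Trait 2, supporting them as a clade.
Only Lineage D, Lineage E, Lineage L, and Lineage U show the derived state '0' for Trait 3, supporting them as a clade.
Trait 4: derived state '1' in Lineage E only — an autapomorphy, so it tells us nothing about relationships among taxa.
Trait 5: derived state '1' in Lineage E and Lineage U only — synapomorphy for {Lineage E, Lineage U}.
Most parsimonious ingroup topology: ((((Lineage E,Lineage U),Lineage L),Lineage D),Lineage W).
Lineage W is sister to the clade containing all other ingroup taxa, so it is the earliest-diverging (most basal) ingroup lineage.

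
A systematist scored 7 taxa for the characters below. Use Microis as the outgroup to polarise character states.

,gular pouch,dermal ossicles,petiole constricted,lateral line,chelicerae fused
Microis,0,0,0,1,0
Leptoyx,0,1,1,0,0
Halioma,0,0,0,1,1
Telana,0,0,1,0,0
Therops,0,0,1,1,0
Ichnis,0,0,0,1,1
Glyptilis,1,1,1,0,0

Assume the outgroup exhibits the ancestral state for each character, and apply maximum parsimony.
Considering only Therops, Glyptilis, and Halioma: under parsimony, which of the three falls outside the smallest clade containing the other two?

Halioma

Character polarity is set by the outgroup: the derived state is whichever differs from the outgroup's state, so for lateral line the derived state is '0', and for the remaining characters it is '1'.
gular pouch: derived state '1' in Glyptilis only — an autapomorphy, so it tells us nothing about relationships among taxa.
dermal ossicles (derived state '1') is shared by Glyptilis and Leptoyx — a synapomorphy uniting that clade.
petiole constricted: derived state '1' in Glyptilis, Leptoyx, Telana, and Therops only — synapomorphy for {Glyptilis, Leptoyx, Telana, Therops}.
lateral line: derived state '0' in Glyptilis, Leptoyx, and Telana only — synapomorphy for {Glyptilis, Leptoyx, Telana}.
chelicerae fused: derived state '1' in Halioma and Ichnis only — synapomorphy for {Halioma, Ichnis}.
Most parsimonious ingroup topology: ((((Leptoyx,Glyptilis),Telana),Therops),(Halioma,Ichnis)).
Glyptilis and Therops share a more recent common ancestor with each other than either does with Halioma, so Halioma is the least closely related of the three.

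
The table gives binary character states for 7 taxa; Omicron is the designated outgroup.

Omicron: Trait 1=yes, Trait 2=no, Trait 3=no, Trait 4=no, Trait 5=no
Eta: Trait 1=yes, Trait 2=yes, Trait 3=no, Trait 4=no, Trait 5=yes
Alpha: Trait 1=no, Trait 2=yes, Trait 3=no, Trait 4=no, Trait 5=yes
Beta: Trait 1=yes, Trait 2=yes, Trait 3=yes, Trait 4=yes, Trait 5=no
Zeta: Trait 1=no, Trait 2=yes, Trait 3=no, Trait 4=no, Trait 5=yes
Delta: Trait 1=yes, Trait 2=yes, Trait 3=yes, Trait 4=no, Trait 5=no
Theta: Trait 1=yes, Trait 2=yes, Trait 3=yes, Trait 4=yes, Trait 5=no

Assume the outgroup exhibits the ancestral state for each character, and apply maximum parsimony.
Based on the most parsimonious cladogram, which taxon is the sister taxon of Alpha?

Zeta

Character polarity is set by the outgroup: the derived state is whichever differs from the outgroup's state, so for Trait 1 the derived state is 'no', and for the remaining characters it is 'yes'.
Only Alpha and Zeta show the derived state 'no' for Trait 1, supporting them as a clade.
All ingroup taxa share the derived state 'yes' for Trait 2; it defines the ingroup but does not resolve relationships within it.
Only Beta, Delta, and Theta show the derived state 'yes' for Trait 3, supporting them as a clade.
Trait 4: derived state 'yes' in Beta and Theta only — synapomorphy for {Beta, Theta}.
Trait 5: derived state 'yes' in Alpha, Eta, and Zeta only — synapomorphy for {Alpha, Eta, Zeta}.
Most parsimonious ingroup topology: ((Eta,(Alpha,Zeta)),((Beta,Theta),Delta)).
Alpha and Zeta form a cherry on this tree, so they are sister taxa.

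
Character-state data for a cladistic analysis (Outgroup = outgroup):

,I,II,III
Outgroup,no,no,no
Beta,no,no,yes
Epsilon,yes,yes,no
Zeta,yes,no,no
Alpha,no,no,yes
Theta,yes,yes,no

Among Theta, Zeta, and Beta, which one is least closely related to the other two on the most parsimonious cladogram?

Beta

The outgroup has state 'no' for every character, so 'yes' is the derived state throughout.
I: derived state 'yes' in Epsilon, Theta, and Zeta only — synapomorphy for {Epsilon, Theta, Zeta}.
II: derived state 'yes' in Epsilon and Theta only — synapomorphy for {Epsilon, Theta}.
Only Alpha and Beta show the derived state 'yes' for III, supporting them as a clade.
Most parsimonious ingroup topology: ((Beta,Alpha),((Epsilon,Theta),Zeta)).
Theta and Zeta share a more recent common ancestor with each other than either does with Beta, so Beta is the least closely related of the three.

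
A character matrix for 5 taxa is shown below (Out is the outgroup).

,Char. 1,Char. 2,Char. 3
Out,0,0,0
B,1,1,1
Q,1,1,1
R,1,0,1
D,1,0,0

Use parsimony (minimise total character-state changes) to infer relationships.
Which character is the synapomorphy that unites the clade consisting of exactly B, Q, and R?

Char. 3

The outgroup has state '0' for every character, so '1' is the derived state throughout.
All ingroup taxa share the derived state '1' for Char. 1; it defines the ingroup but does not resolve relationships within it.
Char. 2 (derived state '1') is shared by B and Q — a synapomorphy uniting that clade.
Only B, Q, and R show the derived state '1' for Char. 3, supporting them as a clade.
Most parsimonious ingroup topology: (((B,Q),R),D).
The clade {B, Q, R} is supported by Char. 3: its derived state '1' occurs in exactly those taxa and in no other taxon (including the outgroup).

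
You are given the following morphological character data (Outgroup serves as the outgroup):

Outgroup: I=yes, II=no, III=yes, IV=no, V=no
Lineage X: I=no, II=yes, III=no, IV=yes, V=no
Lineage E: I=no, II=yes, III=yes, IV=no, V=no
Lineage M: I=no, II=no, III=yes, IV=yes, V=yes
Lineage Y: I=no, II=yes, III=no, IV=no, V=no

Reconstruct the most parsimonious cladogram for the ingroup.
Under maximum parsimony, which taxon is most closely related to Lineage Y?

Character polarity is set by the outgroup: the derived state is whichever differs from the outgroup's state, so for I, III the derived state is 'no', and for the remaining characters it is 'yes'.
All ingroup taxa share the derived state 'no' for I; it defines the ingroup but does not resolve relationships within it.
II: derived state 'yes' in Lineage E, Lineage X, and Lineage Y only — synapomorphy for {Lineage E, Lineage X, Lineage Y}.
III: derived state 'no' in Lineage X and Lineage Y only — synapomorphy for {Lineage X, Lineage Y}.
IV groups Lineage M and Lineage X, which is incompatible with the clades supported by the remaining characters; treating it as convergent (homoplasy) costs fewer steps than any alternative tree.
V (derived state 'yes') is unique to Lineage M (autapomorphy; uninformative for grouping).
Most parsimonious ingroup topology: (((Lineage X,Lineage Y),Lineage E),Lineage M).
Lineage Y and Lineage X form a cherry on this tree, so they are sister taxa.

Lineage X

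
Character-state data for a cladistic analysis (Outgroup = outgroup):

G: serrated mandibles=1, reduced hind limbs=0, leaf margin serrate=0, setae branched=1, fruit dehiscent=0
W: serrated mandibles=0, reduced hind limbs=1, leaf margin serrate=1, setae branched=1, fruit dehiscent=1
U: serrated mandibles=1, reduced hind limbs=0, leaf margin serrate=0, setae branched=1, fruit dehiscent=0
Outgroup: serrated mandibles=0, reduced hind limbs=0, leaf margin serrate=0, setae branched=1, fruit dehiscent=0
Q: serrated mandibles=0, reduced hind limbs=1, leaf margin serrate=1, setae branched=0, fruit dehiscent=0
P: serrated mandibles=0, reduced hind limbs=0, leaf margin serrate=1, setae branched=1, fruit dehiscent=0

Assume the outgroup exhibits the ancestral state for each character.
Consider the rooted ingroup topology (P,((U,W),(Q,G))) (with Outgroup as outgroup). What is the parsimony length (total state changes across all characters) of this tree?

Map each character onto (P,((U,W),(Q,G))) (rooted by Outgroup) and count the minimum state changes it requires (Fitch parsimony):
serrated mandibles: 2; reduced hind limbs: 2; leaf margin serrate: 3; setae branched: 1; fruit dehiscent: 1.
Total tree length = 9.

9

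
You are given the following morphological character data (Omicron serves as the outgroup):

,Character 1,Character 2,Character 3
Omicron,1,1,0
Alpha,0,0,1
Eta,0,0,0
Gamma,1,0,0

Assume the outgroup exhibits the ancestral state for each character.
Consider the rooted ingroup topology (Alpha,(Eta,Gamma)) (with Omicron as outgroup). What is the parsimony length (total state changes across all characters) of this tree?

Map each character onto (Alpha,(Eta,Gamma)) (rooted by Omicron) and count the minimum state changes it requires (Fitch parsimony):
Character 1: 2; Character 2: 1; Character 3: 1.
Total tree length = 4.

4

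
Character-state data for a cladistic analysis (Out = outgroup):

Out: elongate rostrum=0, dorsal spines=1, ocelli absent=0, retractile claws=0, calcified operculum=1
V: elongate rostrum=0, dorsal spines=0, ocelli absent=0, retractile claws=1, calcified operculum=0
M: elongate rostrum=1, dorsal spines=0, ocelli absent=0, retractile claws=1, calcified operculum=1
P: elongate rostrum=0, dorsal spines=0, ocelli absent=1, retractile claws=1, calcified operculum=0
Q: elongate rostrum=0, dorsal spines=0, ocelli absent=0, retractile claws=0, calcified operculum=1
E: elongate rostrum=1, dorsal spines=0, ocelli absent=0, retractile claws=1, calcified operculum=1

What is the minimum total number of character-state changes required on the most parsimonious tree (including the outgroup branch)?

Character polarity is set by the outgroup: the derived state is whichever differs from the outgroup's state, so for dorsal spines, calcified operculum the derived state is '0', and for the remaining characters it is '1'.
Only E and M show the derived state '1' for elongate rostrum, supporting them as a clade.
All ingroup taxa share the derived state '0' for dorsal spines; it defines the ingroup but does not resolve relationships within it.
ocelli absent (derived state '1') is unique to P (autapomorphy; uninformative for grouping).
retractile claws: derived state '1' in E, M, P, and V only — synapomorphy for {E, M, P, V}.
calcified operculum (derived state '0') is shared by P and V — a synapomorphy uniting that clade.
Most parsimonious ingroup topology: (((V,P),(M,E)),Q).
Changes per character on this tree: elongate rostrum: 1; dorsal spines: 1; ocelli absent: 1; retractile claws: 1; calcified operculum: 1.
Total = 5.

5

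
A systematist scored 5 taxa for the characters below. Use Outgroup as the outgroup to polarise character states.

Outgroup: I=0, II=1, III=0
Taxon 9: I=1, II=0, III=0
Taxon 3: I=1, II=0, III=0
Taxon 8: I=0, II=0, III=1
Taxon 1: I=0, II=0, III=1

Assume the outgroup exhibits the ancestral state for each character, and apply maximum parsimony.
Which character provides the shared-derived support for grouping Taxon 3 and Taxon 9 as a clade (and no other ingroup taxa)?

Character polarity is set by the outgroup: the derived state is whichever differs from the outgroup's state, so for II the derived state is '0', and for the remaining characters it is '1'.
Only Taxon 3 and Taxon 9 show the derived state '1' for I, supporting them as a clade.
II (derived state '0') is shared by all ingroup taxa — unites the whole ingroup.
III: derived state '1' in Taxon 1 and Taxon 8 only — synapomorphy for {Taxon 1, Taxon 8}.
Most parsimonious ingroup topology: ((Taxon 9,Taxon 3),(Taxon 8,Taxon 1)).
The clade {Taxon 3, Taxon 9} is supported by I: its derived state '1' occurs in exactly those taxa and in no other taxon (including the outgroup).

I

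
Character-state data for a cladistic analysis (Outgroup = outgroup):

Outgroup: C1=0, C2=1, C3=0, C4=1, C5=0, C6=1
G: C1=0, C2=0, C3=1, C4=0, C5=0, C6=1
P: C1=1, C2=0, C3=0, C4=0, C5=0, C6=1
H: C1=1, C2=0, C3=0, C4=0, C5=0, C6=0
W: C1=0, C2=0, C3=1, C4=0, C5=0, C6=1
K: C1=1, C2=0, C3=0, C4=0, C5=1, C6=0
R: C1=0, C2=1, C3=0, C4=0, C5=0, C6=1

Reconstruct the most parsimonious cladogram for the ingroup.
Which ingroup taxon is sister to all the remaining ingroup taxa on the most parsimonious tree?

Character polarity is set by the outgroup: the derived state is whichever differs from the outgroup's state, so for C2, C4, C6 the derived state is '0', and for the remaining characters it is '1'.
C1: derived state '1' in H, K, and P only — synapomorphy for {H, K, P}.
C2: derived state '0' in G, H, K, P, and W only — synapomorphy for {G, H, K, P, W}.
Only G and W show the derived state '1' for C3, supporting them as a clade.
C4 (derived state '0') is shared by all ingroup taxa — unites the whole ingroup.
C5 (derived state '1') is unique to K (autapomorphy; uninformative for grouping).
Only H and K show the derived state '0' for C6, supporting them as a clade.
Most parsimonious ingroup topology: ((((K,H),P),(W,G)),R).
R is sister to the clade containing all other ingroup taxa, so it is the earliest-diverging (most basal) ingroup lineage.

R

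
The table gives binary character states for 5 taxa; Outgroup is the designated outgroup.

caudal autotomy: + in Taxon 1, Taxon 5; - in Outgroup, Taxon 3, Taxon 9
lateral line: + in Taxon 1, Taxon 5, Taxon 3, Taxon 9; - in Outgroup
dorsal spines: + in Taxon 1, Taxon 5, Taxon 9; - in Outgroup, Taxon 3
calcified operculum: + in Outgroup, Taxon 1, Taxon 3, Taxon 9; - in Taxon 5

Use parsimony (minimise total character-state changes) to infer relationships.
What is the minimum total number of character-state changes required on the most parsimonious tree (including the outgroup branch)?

Character polarity is set by the outgroup: the derived state is whichever differs from the outgroup's state, so for calcified operculum the derived state is '-', and for the remaining characters it is '+'.
Only Taxon 1 and Taxon 5 show the derived state '+' for caudal autotomy, supporting them as a clade.
All ingroup taxa share the derived state '+' for lateral line; it defines the ingroup but does not resolve relationships within it.
Only Taxon 1, Taxon 5, and Taxon 9 show the derived state '+' for dorsal spines, supporting them as a clade.
calcified operculum (derived state '-') is unique to Taxon 5 (autapomorphy; uninformative for grouping).
Most parsimonious ingroup topology: ((Taxon 9,(Taxon 1,Taxon 5)),Taxon 3).
Changes per character on this tree: caudal autotomy: 1; lateral line: 1; dorsal spines: 1; calcified operculum: 1.
Total = 4.

4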